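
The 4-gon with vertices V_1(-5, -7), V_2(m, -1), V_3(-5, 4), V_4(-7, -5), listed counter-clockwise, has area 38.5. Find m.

Write out the shoelace sum; only the two edges meeting at V_2 involve m:
2·Area = [((-5)·(-1) − m·(-7)) + (m·4 − (-5)·(-1))] + 77
       = 11·m + 77 = 77
⇒ m = 0.

0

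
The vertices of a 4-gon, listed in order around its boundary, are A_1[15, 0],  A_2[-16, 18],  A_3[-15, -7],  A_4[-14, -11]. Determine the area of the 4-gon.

Cross-terms: 270, 382, 67, 165  ⇒  Σ = 884
Area = |Σ|/2 = 442.

442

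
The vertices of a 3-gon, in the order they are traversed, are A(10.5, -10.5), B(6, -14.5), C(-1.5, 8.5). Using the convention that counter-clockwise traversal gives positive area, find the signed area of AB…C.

-66.75

Apply the shoelace formula: 2A = Σ (x_i·y_{i+1} − x_{i+1}·y_i), indices taken mod 3.
A→B: (10.5)(-14.5) − (6)(-10.5) = -89.25
B→C: (6)(8.5) − (-1.5)(-14.5) = 29.25
C→A: (-1.5)(-10.5) − (10.5)(8.5) = -73.5
Σ = -133.5
Signed area = Σ/2 = -66.75 (negative ⇒ clockwise traversal).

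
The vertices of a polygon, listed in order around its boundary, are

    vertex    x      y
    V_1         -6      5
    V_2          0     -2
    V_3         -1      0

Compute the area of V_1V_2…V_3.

2.5

Apply the shoelace (surveyor's) formula: 2A = Σ (x_i·y_{i+1} − x_{i+1}·y_i), indices taken mod 3.
Σ = (12) + (-2) + (-5) = 5
Area = |Σ|/2 = 2.5.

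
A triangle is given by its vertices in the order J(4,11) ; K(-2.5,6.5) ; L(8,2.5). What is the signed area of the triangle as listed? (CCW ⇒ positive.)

36.625

Σ = (53.5) + (-58.25) + (78) = 73.25
Signed area = Σ/2 = 36.625 (positive ⇒ counter-clockwise traversal).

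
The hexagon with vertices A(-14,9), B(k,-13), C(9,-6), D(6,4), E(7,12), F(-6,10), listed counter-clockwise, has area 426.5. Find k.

Write out the shoelace sum; only the two edges meeting at B involve k:
2·Area = [((-14)·(-13) − k·9) + (k·(-6) − 9·(-13))] + 344
       = -15·k + 643 = 853
⇒ k = -14.

-14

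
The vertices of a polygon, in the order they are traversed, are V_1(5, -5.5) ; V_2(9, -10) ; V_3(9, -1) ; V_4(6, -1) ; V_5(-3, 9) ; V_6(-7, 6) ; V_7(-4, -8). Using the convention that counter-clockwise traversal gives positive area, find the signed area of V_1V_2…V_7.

157.75

Σ = (-0.5) + (81) + (-3) + (51) + (45) + (80) + (62) = 315.5
Signed area = Σ/2 = 157.75 (positive ⇒ counter-clockwise traversal).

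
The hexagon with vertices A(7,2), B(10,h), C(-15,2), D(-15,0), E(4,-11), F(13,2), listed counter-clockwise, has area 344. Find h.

The doubled signed area Σ (x_i y_{i+1} − x_{i+1} y_i) is linear in h.
With h=0 it equals 358; the coefficient of h is 22 (from the two edges through B).
So 22·h + 358 = 2·344 = 688 ⇒ h = 15.

15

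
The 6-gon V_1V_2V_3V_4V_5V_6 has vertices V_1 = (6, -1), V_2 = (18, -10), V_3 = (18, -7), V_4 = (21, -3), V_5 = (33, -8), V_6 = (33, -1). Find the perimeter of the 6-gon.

|V_1V_2| = √((12)² + (-9)²) = √225 = 15
|V_2V_3| = √((0)² + (3)²) = √9 = 3
|V_3V_4| = √((3)² + (4)²) = √25 = 5
|V_4V_5| = √((12)² + (-5)²) = √169 = 13
|V_5V_6| = √((0)² + (7)²) = √49 = 7
|V_6V_1| = √((-27)² + (0)²) = √729 = 27
Perimeter = 15 + 3 + 5 + 13 + 7 + 27 = 70.

70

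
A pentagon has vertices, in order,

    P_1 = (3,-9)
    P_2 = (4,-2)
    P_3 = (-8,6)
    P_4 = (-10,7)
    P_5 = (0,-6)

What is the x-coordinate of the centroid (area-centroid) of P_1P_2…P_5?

-11/9

Apply the shoelace formula. First the cross-terms c_i = x_i·y_{i+1} − x_{i+1}·y_i:
  30, 8, 4, 60, 18  ⇒  2A = 120, A = 60.
Then Σ (x_i + x_{i+1})·c_i = -440, so x̄ = -440 / (6·60) = -11/9.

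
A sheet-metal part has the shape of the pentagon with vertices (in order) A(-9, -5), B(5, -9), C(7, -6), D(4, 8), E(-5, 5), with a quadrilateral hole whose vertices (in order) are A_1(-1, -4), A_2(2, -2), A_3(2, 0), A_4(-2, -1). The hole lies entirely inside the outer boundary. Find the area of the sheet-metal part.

165

Outer boundary:
Apply the surveyor's formula: 2A = Σ (x_i·y_{i+1} − x_{i+1}·y_i), indices taken mod 5.
Σ = (106) + (33) + (80) + (60) + (70) = 349
Area = |Σ|/2 = 174.5.
Hole:
Apply the surveyor's formula: 2A = Σ (x_i·y_{i+1} − x_{i+1}·y_i), indices taken mod 4.
Σ = (10) + (4) + (-2) + (7) = 19
Area = |Σ|/2 = 9.5.
Net area = 174.5 − 9.5 = 165.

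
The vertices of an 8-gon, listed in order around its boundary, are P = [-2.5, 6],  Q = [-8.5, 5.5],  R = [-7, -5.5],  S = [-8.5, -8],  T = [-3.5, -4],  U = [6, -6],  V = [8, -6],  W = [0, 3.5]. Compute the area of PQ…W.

Apply Gauss's area formula: 2A = Σ (x_i·y_{i+1} − x_{i+1}·y_i), indices taken mod 8.
Σ = (37.25) + (85.25) + (9.25) + (6) + (45) + (12) + (28) + (8.75) = 231.5
Area = |Σ|/2 = 115.75.

115.75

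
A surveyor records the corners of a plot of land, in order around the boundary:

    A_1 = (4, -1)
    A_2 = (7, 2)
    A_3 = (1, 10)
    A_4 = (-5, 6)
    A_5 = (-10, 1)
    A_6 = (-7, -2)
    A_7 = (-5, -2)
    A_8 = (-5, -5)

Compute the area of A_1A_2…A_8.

Apply the surveyor's formula: 2A = Σ (x_i·y_{i+1} − x_{i+1}·y_i), indices taken mod 8.
Σ = (15) + (68) + (56) + (55) + (27) + (4) + (15) + (25) = 265
Area = |Σ|/2 = 132.5.

132.5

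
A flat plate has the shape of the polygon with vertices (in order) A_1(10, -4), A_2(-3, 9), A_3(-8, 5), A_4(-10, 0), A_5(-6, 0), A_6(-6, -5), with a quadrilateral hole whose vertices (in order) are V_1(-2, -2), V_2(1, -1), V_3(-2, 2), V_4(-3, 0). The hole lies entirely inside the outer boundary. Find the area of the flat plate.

136.5

Outer boundary:
Apply the shoelace (surveyor's) formula: 2A = Σ (x_i·y_{i+1} − x_{i+1}·y_i), indices taken mod 6.
A_1→A_2: (10)(9) − (-3)(-4) = 78
A_2→A_3: (-3)(5) − (-8)(9) = 57
A_3→A_4: (-8)(0) − (-10)(5) = 50
A_4→A_5: (-10)(0) − (-6)(0) = 0
A_5→A_6: (-6)(-5) − (-6)(0) = 30
A_6→A_1: (-6)(-4) − (10)(-5) = 74
Σ = 289
Area = |Σ|/2 = 144.5.
Hole:
Σ = (4) + (0) + (6) + (6) = 16
Area = |Σ|/2 = 8.
Net area = 144.5 − 8 = 136.5.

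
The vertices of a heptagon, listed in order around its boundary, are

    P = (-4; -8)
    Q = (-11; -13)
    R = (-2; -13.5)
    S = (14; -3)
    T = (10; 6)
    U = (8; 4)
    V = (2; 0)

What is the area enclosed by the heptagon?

P→Q: (-4)(-13) − (-11)(-8) = -36
Q→R: (-11)(-13.5) − (-2)(-13) = 122.5
R→S: (-2)(-3) − (14)(-13.5) = 195
S→T: (14)(6) − (10)(-3) = 114
T→U: (10)(4) − (8)(6) = -8
U→V: (8)(0) − (2)(4) = -8
V→P: (2)(-8) − (-4)(0) = -16
Σ = 363.5
Area = |Σ|/2 = 181.75.

181.75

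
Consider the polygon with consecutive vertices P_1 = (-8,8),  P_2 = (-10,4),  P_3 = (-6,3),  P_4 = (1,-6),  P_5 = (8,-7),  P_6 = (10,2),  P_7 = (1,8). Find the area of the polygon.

Cross-terms: 48, -6, 33, 41, 86, 78, 72  ⇒  Σ = 352
Area = |Σ|/2 = 176.

176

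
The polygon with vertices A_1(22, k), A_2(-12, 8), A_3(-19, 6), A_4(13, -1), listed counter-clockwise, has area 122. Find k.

1

Write out the shoelace sum; only the two edges meeting at A_1 involve k:
2·Area = [(13·k − 22·(-1)) + (22·8 − (-12)·k)] + 21
       = 25·k + 219 = 244
⇒ k = 1.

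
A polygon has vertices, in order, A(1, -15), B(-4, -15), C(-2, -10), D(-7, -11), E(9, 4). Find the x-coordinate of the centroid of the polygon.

217/181

Apply the shoelace (surveyor's) formula. First the cross-terms c_i = x_i·y_{i+1} − x_{i+1}·y_i:
  -75, 10, -48, 71, -139  ⇒  2A = -181, A = -90.5.
Then Σ (x_i + x_{i+1})·c_i = -651, so x̄ = -651 / (6·(-90.5)) = 217/181.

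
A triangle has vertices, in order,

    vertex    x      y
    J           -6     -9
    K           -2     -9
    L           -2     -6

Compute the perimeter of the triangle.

12

|JK| = √((4)² + (0)²) = √16 = 4
|KL| = √((0)² + (3)²) = √9 = 3
|LJ| = √((-4)² + (-3)²) = √25 = 5
Perimeter = 4 + 3 + 5 = 12.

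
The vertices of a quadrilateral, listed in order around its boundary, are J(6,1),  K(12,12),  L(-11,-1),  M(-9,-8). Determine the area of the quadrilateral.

149

Σ = (60) + (120) + (79) + (39) = 298
Area = |Σ|/2 = 149.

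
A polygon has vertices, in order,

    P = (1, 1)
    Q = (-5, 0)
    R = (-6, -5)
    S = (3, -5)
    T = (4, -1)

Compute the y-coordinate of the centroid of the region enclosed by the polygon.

Apply the shoelace formula. First the cross-terms c_i = x_i·y_{i+1} − x_{i+1}·y_i:
  5, 25, 45, 17, 5  ⇒  2A = 97, A = 48.5.
Then Σ (y_i + y_{i+1})·c_i = -672, so ȳ = -672 / (6·48.5) = -224/97.

-224/97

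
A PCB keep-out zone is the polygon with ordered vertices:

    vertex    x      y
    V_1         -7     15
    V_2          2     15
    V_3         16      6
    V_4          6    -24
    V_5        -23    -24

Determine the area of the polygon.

996

Apply the shoelace (surveyor's) formula: 2A = Σ (x_i·y_{i+1} − x_{i+1}·y_i), indices taken mod 5.
Cross-terms: -135, -228, -420, -696, -513  ⇒  Σ = -1992
Area = |Σ|/2 = 996.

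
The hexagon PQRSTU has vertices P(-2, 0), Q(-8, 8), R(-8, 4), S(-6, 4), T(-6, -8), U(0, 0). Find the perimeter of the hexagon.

40

|PQ| = √((-6)² + (8)²) = √100 = 10
|QR| = √((0)² + (-4)²) = √16 = 4
|RS| = √((2)² + (0)²) = √4 = 2
|ST| = √((0)² + (-12)²) = √144 = 12
|TU| = √((6)² + (8)²) = √100 = 10
|UP| = √((-2)² + (0)²) = √4 = 2
Perimeter = 10 + 4 + 2 + 12 + 10 + 2 = 40.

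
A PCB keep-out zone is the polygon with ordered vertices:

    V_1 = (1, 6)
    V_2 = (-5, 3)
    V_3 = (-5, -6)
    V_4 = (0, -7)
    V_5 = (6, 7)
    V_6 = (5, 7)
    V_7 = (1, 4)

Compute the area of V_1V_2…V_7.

V_1→V_2: (1)(3) − (-5)(6) = 33
V_2→V_3: (-5)(-6) − (-5)(3) = 45
V_3→V_4: (-5)(-7) − (0)(-6) = 35
V_4→V_5: (0)(7) − (6)(-7) = 42
V_5→V_6: (6)(7) − (5)(7) = 7
V_6→V_7: (5)(4) − (1)(7) = 13
V_7→V_1: (1)(6) − (1)(4) = 2
Σ = 177
Area = |Σ|/2 = 88.5.

88.5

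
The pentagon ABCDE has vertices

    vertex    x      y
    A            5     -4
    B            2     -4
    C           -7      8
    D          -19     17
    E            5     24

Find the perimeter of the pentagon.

86

|AB| = √((-3)² + (0)²) = √9 = 3
|BC| = √((-9)² + (12)²) = √225 = 15
|CD| = √((-12)² + (9)²) = √225 = 15
|DE| = √((24)² + (7)²) = √625 = 25
|EA| = √((0)² + (-28)²) = √784 = 28
Perimeter = 3 + 15 + 15 + 25 + 28 = 86.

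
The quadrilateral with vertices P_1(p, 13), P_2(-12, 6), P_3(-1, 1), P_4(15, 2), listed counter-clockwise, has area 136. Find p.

Write out the shoelace sum; only the two edges meeting at P_1 involve p:
2·Area = [(15·13 − p·2) + (p·6 − (-12)·13)] + -23
       = 4·p + 328 = 272
⇒ p = -14.

-14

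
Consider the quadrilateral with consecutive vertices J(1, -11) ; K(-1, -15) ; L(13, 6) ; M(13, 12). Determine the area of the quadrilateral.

Apply the shoelace (surveyor's) formula: 2A = Σ (x_i·y_{i+1} − x_{i+1}·y_i), indices taken mod 4.
J→K: (1)(-15) − (-1)(-11) = -26
K→L: (-1)(6) − (13)(-15) = 189
L→M: (13)(12) − (13)(6) = 78
M→J: (13)(-11) − (1)(12) = -155
Σ = 86
Area = |Σ|/2 = 43.

43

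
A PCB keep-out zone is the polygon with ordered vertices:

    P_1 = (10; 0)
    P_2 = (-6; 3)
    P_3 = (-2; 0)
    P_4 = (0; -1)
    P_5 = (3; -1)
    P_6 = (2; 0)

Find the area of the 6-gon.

21.5

Apply the shoelace (surveyor's) formula: 2A = Σ (x_i·y_{i+1} − x_{i+1}·y_i), indices taken mod 6.
Cross-terms: 30, 6, 2, 3, 2, 0  ⇒  Σ = 43
Area = |Σ|/2 = 21.5.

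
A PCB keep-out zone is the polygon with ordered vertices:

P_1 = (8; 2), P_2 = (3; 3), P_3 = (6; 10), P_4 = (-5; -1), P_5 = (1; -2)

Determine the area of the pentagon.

Apply the shoelace formula: 2A = Σ (x_i·y_{i+1} − x_{i+1}·y_i), indices taken mod 5.
Cross-terms: 18, 12, 44, 11, 18  ⇒  Σ = 103
Area = |Σ|/2 = 51.5.

51.5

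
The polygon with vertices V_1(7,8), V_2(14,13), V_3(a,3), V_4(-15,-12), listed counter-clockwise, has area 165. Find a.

The doubled signed area Σ (x_i y_{i+1} − x_{i+1} y_i) is linear in a.
With a=0 it equals 30; the coefficient of a is -25 (from the two edges through V_3).
So -25·a + 30 = 2·165 = 330 ⇒ a = -12.

-12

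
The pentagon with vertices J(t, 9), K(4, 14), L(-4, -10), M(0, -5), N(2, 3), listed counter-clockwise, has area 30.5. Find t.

The doubled signed area Σ (x_i y_{i+1} − x_{i+1} y_i) is linear in t.
With t=0 it equals 28; the coefficient of t is 11 (from the two edges through J).
So 11·t + 28 = 2·30.5 = 61 ⇒ t = 3.

3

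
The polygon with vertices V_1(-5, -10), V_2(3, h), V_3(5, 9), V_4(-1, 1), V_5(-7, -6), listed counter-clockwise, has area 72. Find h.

-2

The doubled signed area Σ (x_i y_{i+1} − x_{i+1} y_i) is linear in h.
With h=0 it equals 124; the coefficient of h is -10 (from the two edges through V_2).
So -10·h + 124 = 2·72 = 144 ⇒ h = -2.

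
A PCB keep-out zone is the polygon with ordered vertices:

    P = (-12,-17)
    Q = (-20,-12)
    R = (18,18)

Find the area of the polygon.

Apply the shoelace (surveyor's) formula: 2A = Σ (x_i·y_{i+1} − x_{i+1}·y_i), indices taken mod 3.
P→Q: (-12)(-12) − (-20)(-17) = -196
Q→R: (-20)(18) − (18)(-12) = -144
R→P: (18)(-17) − (-12)(18) = -90
Σ = -430
Area = |Σ|/2 = 215.

215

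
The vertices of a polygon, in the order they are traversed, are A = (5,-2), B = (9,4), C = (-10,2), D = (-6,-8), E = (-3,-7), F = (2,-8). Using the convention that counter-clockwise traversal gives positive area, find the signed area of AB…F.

Apply the surveyor's formula: 2A = Σ (x_i·y_{i+1} − x_{i+1}·y_i), indices taken mod 6.
Cross-terms: 38, 58, 92, 18, 38, 36  ⇒  Σ = 280
Signed area = Σ/2 = 140 (positive ⇒ counter-clockwise traversal).

140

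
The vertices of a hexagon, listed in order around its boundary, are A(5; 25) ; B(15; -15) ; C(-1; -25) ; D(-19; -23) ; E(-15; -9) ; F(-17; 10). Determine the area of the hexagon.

1122

Cross-terms: -450, -390, -452, -174, -303, -475  ⇒  Σ = -2244
Area = |Σ|/2 = 1122.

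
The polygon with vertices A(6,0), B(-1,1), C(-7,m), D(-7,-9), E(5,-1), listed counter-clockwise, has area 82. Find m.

5

Write out the shoelace sum; only the two edges meeting at C involve m:
2·Area = [((-1)·m − (-7)·1) + ((-7)·(-9) − (-7)·m)] + 64
       = 6·m + 134 = 164
⇒ m = 5.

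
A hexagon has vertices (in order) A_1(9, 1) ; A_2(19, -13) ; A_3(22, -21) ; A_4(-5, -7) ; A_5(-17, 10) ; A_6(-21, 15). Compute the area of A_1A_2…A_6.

Apply the shoelace formula: 2A = Σ (x_i·y_{i+1} − x_{i+1}·y_i), indices taken mod 6.
A_1→A_2: (9)(-13) − (19)(1) = -136
A_2→A_3: (19)(-21) − (22)(-13) = -113
A_3→A_4: (22)(-7) − (-5)(-21) = -259
A_4→A_5: (-5)(10) − (-17)(-7) = -169
A_5→A_6: (-17)(15) − (-21)(10) = -45
A_6→A_1: (-21)(1) − (9)(15) = -156
Σ = -878
Area = |Σ|/2 = 439.

439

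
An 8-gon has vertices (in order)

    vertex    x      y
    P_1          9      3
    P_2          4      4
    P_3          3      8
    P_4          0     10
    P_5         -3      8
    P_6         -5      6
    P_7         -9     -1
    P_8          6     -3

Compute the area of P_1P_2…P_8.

Apply the surveyor's formula: 2A = Σ (x_i·y_{i+1} − x_{i+1}·y_i), indices taken mod 8.
Σ = (24) + (20) + (30) + (30) + (22) + (59) + (33) + (45) = 263
Area = |Σ|/2 = 131.5.

131.5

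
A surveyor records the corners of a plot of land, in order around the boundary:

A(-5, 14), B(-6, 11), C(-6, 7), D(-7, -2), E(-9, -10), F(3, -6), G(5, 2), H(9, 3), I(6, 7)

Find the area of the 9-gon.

Σ = (29) + (24) + (61) + (52) + (84) + (36) + (-3) + (45) + (119) = 447
Area = |Σ|/2 = 223.5.

223.5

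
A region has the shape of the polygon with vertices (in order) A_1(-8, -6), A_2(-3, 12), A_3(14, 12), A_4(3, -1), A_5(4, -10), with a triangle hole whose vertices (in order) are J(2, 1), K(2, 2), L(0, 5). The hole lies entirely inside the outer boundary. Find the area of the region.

248

Outer boundary:
Σ = (-114) + (-204) + (-50) + (-26) + (-104) = -498
Area = |Σ|/2 = 249.
Hole:
Cross-terms: 2, 10, -10  ⇒  Σ = 2
Area = |Σ|/2 = 1.
Net area = 249 − 1 = 248.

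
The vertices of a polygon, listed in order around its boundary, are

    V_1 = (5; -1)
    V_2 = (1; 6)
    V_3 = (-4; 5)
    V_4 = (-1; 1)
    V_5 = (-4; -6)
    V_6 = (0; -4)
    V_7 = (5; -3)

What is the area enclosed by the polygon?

58.5

Cross-terms: 31, 29, 1, 10, 16, 20, 10  ⇒  Σ = 117
Area = |Σ|/2 = 58.5.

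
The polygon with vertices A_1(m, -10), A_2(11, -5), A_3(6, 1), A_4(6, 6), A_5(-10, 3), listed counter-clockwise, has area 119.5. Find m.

The doubled signed area Σ (x_i y_{i+1} − x_{i+1} y_i) is linear in m.
With m=0 it equals 359; the coefficient of m is -8 (from the two edges through A_1).
So -8·m + 359 = 2·119.5 = 239 ⇒ m = 15.

15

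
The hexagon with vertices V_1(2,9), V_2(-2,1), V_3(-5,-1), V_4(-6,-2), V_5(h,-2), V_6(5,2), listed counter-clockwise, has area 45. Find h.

The doubled signed area Σ (x_i y_{i+1} − x_{i+1} y_i) is linear in h.
With h=0 it equals 94; the coefficient of h is 4 (from the two edges through V_5).
So 4·h + 94 = 2·45 = 90 ⇒ h = -1.

-1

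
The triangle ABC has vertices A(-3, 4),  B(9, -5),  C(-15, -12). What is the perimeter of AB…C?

|AB| = √((12)² + (-9)²) = √225 = 15
|BC| = √((-24)² + (-7)²) = √625 = 25
|CA| = √((12)² + (16)²) = √400 = 20
Perimeter = 15 + 25 + 20 = 60.

60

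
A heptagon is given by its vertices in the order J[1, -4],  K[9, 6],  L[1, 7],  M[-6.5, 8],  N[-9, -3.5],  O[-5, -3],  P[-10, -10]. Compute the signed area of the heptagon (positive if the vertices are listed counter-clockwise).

Σ = (42) + (57) + (53.5) + (94.75) + (9.5) + (20) + (50) = 326.75
Signed area = Σ/2 = 163.375 (positive ⇒ counter-clockwise traversal).

163.375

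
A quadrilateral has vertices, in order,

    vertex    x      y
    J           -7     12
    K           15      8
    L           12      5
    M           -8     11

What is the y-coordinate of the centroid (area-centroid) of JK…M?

Apply the shoelace (surveyor's) formula. First the cross-terms c_i = x_i·y_{i+1} − x_{i+1}·y_i:
  -236, -21, 172, -19  ⇒  2A = -104, A = -52.
Then Σ (y_i + y_{i+1})·c_i = -2678, so ȳ = -2678 / (6·(-52)) = 103/12.

103/12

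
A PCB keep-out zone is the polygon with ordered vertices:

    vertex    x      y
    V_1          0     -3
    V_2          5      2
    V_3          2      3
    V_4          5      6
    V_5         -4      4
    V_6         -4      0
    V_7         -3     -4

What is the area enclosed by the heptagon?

54

Apply the shoelace (surveyor's) formula: 2A = Σ (x_i·y_{i+1} − x_{i+1}·y_i), indices taken mod 7.
Σ = (15) + (11) + (-3) + (44) + (16) + (16) + (9) = 108
Area = |Σ|/2 = 54.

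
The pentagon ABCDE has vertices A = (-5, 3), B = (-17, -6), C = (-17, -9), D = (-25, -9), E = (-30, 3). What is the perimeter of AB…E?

64

|AB| = √((-12)² + (-9)²) = √225 = 15
|BC| = √((0)² + (-3)²) = √9 = 3
|CD| = √((-8)² + (0)²) = √64 = 8
|DE| = √((-5)² + (12)²) = √169 = 13
|EA| = √((25)² + (0)²) = √625 = 25
Perimeter = 15 + 3 + 8 + 13 + 25 = 64.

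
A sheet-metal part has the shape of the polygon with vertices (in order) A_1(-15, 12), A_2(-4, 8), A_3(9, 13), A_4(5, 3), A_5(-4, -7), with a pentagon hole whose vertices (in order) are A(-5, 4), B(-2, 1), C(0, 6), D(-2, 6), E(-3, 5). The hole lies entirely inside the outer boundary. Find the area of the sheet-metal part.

193

Outer boundary:
A_1→A_2: (-15)(8) − (-4)(12) = -72
A_2→A_3: (-4)(13) − (9)(8) = -124
A_3→A_4: (9)(3) − (5)(13) = -38
A_4→A_5: (5)(-7) − (-4)(3) = -23
A_5→A_1: (-4)(12) − (-15)(-7) = -153
Σ = -410
Area = |Σ|/2 = 205.
Hole:
Apply Gauss's area formula: 2A = Σ (x_i·y_{i+1} − x_{i+1}·y_i), indices taken mod 5.
Σ = (3) + (-12) + (12) + (8) + (13) = 24
Area = |Σ|/2 = 12.
Net area = 205 − 12 = 193.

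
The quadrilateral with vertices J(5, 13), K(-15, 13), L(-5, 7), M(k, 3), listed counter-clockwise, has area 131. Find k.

12

Write out the shoelace sum; only the two edges meeting at M involve k:
2·Area = [((-5)·3 − k·7) + (k·13 − 5·3)] + 220
       = 6·k + 190 = 262
⇒ k = 12.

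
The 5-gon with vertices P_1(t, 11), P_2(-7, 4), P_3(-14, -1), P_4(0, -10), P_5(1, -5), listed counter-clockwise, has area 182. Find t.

Write out the shoelace sum; only the two edges meeting at P_1 involve t:
2·Area = [(1·11 − t·(-5)) + (t·4 − (-7)·11)] + 213
       = 9·t + 301 = 364
⇒ t = 7.

7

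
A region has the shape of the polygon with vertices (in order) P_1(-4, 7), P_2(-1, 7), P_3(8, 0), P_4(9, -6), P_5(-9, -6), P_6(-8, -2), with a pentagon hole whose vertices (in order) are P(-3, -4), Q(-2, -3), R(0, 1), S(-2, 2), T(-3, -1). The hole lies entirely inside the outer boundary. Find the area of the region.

154.5

Outer boundary:
Σ = (-21) + (-56) + (-48) + (-108) + (-30) + (-64) = -327
Area = |Σ|/2 = 163.5.
Hole:
Apply the shoelace formula: 2A = Σ (x_i·y_{i+1} − x_{i+1}·y_i), indices taken mod 5.
P→Q: (-3)(-3) − (-2)(-4) = 1
Q→R: (-2)(1) − (0)(-3) = -2
R→S: (0)(2) − (-2)(1) = 2
S→T: (-2)(-1) − (-3)(2) = 8
T→P: (-3)(-4) − (-3)(-1) = 9
Σ = 18
Area = |Σ|/2 = 9.
Net area = 163.5 − 9 = 154.5.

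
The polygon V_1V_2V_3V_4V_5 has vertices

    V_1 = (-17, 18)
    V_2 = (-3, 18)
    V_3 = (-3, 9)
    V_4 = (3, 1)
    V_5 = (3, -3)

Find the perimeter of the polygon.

|V_1V_2| = √((14)² + (0)²) = √196 = 14
|V_2V_3| = √((0)² + (-9)²) = √81 = 9
|V_3V_4| = √((6)² + (-8)²) = √100 = 10
|V_4V_5| = √((0)² + (-4)²) = √16 = 4
|V_5V_1| = √((-20)² + (21)²) = √841 = 29
Perimeter = 14 + 9 + 10 + 4 + 29 = 66.

66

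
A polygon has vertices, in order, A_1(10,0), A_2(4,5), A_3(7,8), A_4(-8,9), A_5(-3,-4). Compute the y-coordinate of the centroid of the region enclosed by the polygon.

Apply the shoelace (surveyor's) formula. First the cross-terms c_i = x_i·y_{i+1} − x_{i+1}·y_i:
  50, -3, 127, 59, 40  ⇒  2A = 273, A = 136.5.
Then Σ (y_i + y_{i+1})·c_i = 2505, so ȳ = 2505 / (6·136.5) = 835/273.

835/273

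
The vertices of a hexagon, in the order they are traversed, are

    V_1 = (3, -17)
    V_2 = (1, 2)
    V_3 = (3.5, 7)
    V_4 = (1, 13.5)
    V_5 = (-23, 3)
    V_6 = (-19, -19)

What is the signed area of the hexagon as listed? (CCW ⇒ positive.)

Apply the shoelace formula: 2A = Σ (x_i·y_{i+1} − x_{i+1}·y_i), indices taken mod 6.
Cross-terms: 23, 0, 40.25, 313.5, 494, 380  ⇒  Σ = 1250.75
Signed area = Σ/2 = 625.375 (positive ⇒ counter-clockwise traversal).

625.375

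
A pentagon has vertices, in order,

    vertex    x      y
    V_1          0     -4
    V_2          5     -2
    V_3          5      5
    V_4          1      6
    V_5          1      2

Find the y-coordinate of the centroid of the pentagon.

59/54

Apply the surveyor's formula. First the cross-terms c_i = x_i·y_{i+1} − x_{i+1}·y_i:
  20, 35, 25, -4, -4  ⇒  2A = 72, A = 36.
Then Σ (y_i + y_{i+1})·c_i = 236, so ȳ = 236 / (6·36) = 59/54.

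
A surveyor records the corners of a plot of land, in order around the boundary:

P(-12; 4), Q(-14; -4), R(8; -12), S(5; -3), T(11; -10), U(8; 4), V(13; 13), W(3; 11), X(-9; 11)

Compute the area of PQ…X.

415.5

P→Q: (-12)(-4) − (-14)(4) = 104
Q→R: (-14)(-12) − (8)(-4) = 200
R→S: (8)(-3) − (5)(-12) = 36
S→T: (5)(-10) − (11)(-3) = -17
T→U: (11)(4) − (8)(-10) = 124
U→V: (8)(13) − (13)(4) = 52
V→W: (13)(11) − (3)(13) = 104
W→X: (3)(11) − (-9)(11) = 132
X→P: (-9)(4) − (-12)(11) = 96
Σ = 831
Area = |Σ|/2 = 415.5.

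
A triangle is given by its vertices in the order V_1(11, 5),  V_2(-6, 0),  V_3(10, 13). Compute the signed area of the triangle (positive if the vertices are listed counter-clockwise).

Apply Gauss's area formula: 2A = Σ (x_i·y_{i+1} − x_{i+1}·y_i), indices taken mod 3.
Cross-terms: 30, -78, -93  ⇒  Σ = -141
Signed area = Σ/2 = -70.5 (negative ⇒ clockwise traversal).

-70.5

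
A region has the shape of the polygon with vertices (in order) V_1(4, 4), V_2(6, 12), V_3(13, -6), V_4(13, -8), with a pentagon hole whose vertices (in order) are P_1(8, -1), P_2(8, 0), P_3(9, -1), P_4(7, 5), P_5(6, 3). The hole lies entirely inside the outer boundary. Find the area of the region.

48.5

Outer boundary:
Apply Gauss's area formula: 2A = Σ (x_i·y_{i+1} − x_{i+1}·y_i), indices taken mod 4.
Cross-terms: 24, -192, -26, 84  ⇒  Σ = -110
Area = |Σ|/2 = 55.
Hole:
Apply the shoelace formula: 2A = Σ (x_i·y_{i+1} − x_{i+1}·y_i), indices taken mod 5.
Cross-terms: 8, -8, 52, -9, -30  ⇒  Σ = 13
Area = |Σ|/2 = 6.5.
Net area = 55 − 6.5 = 48.5.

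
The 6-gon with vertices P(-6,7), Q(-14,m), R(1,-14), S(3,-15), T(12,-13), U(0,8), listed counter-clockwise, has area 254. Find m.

14

Write out the shoelace sum; only the two edges meeting at Q involve m:
2·Area = [((-6)·m − (-14)·7) + ((-14)·(-14) − 1·m)] + 312
       = -7·m + 606 = 508
⇒ m = 14.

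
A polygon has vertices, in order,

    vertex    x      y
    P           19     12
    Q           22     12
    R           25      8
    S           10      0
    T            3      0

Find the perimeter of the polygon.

|PQ| = √((3)² + (0)²) = √9 = 3
|QR| = √((3)² + (-4)²) = √25 = 5
|RS| = √((-15)² + (-8)²) = √289 = 17
|ST| = √((-7)² + (0)²) = √49 = 7
|TP| = √((16)² + (12)²) = √400 = 20
Perimeter = 3 + 5 + 17 + 7 + 20 = 52.

52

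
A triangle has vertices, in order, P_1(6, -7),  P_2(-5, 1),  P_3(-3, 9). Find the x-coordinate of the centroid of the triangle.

-2/3

Apply the shoelace formula. First the cross-terms c_i = x_i·y_{i+1} − x_{i+1}·y_i:
  -29, -42, -33  ⇒  2A = -104, A = -52.
Then Σ (x_i + x_{i+1})·c_i = 208, so x̄ = 208 / (6·(-52)) = -2/3.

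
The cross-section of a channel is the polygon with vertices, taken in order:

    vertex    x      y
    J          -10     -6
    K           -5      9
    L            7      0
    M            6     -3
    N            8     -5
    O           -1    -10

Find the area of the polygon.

Apply the surveyor's formula: 2A = Σ (x_i·y_{i+1} − x_{i+1}·y_i), indices taken mod 6.
J→K: (-10)(9) − (-5)(-6) = -120
K→L: (-5)(0) − (7)(9) = -63
L→M: (7)(-3) − (6)(0) = -21
M→N: (6)(-5) − (8)(-3) = -6
N→O: (8)(-10) − (-1)(-5) = -85
O→J: (-1)(-6) − (-10)(-10) = -94
Σ = -389
Area = |Σ|/2 = 194.5.

194.5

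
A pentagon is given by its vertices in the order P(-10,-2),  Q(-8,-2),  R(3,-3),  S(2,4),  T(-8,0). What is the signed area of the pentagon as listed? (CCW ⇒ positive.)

50

Apply the surveyor's formula: 2A = Σ (x_i·y_{i+1} − x_{i+1}·y_i), indices taken mod 5.
Σ = (4) + (30) + (18) + (32) + (16) = 100
Signed area = Σ/2 = 50 (positive ⇒ counter-clockwise traversal).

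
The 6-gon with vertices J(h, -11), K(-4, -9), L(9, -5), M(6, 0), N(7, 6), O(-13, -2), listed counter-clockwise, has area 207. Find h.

-12

Write out the shoelace sum; only the two edges meeting at J involve h:
2·Area = [((-13)·(-11) − h·(-2)) + (h·(-9) − (-4)·(-11))] + 231
       = -7·h + 330 = 414
⇒ h = -12.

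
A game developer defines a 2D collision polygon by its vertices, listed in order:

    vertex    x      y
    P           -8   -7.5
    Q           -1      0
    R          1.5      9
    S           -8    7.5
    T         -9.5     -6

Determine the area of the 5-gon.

104.625

Σ = (-7.5) + (-9) + (83.25) + (119.25) + (23.25) = 209.25
Area = |Σ|/2 = 104.625.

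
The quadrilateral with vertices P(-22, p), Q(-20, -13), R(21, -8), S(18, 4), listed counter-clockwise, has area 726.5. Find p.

The doubled signed area Σ (x_i y_{i+1} − x_{i+1} y_i) is linear in p.
With p=0 it equals 1035; the coefficient of p is 38 (from the two edges through P).
So 38·p + 1035 = 2·726.5 = 1453 ⇒ p = 11.

11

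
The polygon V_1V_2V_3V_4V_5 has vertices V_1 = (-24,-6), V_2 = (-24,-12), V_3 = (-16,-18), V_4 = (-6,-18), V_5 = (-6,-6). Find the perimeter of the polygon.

|V_1V_2| = √((0)² + (-6)²) = √36 = 6
|V_2V_3| = √((8)² + (-6)²) = √100 = 10
|V_3V_4| = √((10)² + (0)²) = √100 = 10
|V_4V_5| = √((0)² + (12)²) = √144 = 12
|V_5V_1| = √((-18)² + (0)²) = √324 = 18
Perimeter = 6 + 10 + 10 + 12 + 18 = 56.

56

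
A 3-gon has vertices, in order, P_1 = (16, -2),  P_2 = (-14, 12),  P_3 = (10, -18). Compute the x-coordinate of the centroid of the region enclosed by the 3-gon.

4

Apply Gauss's area formula. First the cross-terms c_i = x_i·y_{i+1} − x_{i+1}·y_i:
  164, 132, 268  ⇒  2A = 564, A = 282.
Then Σ (x_i + x_{i+1})·c_i = 6768, so x̄ = 6768 / (6·282) = 4.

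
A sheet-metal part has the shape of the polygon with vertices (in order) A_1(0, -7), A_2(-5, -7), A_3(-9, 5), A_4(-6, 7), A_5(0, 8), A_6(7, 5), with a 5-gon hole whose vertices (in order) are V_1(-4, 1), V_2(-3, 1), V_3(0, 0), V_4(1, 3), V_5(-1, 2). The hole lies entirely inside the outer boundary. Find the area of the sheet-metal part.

Outer boundary:
Σ = (-35) + (-88) + (-33) + (-48) + (-56) + (-49) = -309
Area = |Σ|/2 = 154.5.
Hole:
Apply the shoelace (surveyor's) formula: 2A = Σ (x_i·y_{i+1} − x_{i+1}·y_i), indices taken mod 5.
V_1→V_2: (-4)(1) − (-3)(1) = -1
V_2→V_3: (-3)(0) − (0)(1) = 0
V_3→V_4: (0)(3) − (1)(0) = 0
V_4→V_5: (1)(2) − (-1)(3) = 5
V_5→V_1: (-1)(1) − (-4)(2) = 7
Σ = 11
Area = |Σ|/2 = 5.5.
Net area = 154.5 − 5.5 = 149.

149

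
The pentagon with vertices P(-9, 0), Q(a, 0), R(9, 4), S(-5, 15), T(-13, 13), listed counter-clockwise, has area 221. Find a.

Write out the shoelace sum; only the two edges meeting at Q involve a:
2·Area = [((-9)·0 − a·0) + (a·4 − 9·0)] + 402
       = 4·a + 402 = 442
⇒ a = 10.

10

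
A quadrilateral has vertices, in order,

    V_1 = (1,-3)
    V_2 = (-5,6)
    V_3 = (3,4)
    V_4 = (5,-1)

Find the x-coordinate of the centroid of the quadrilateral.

13/21

Apply the shoelace (surveyor's) formula. First the cross-terms c_i = x_i·y_{i+1} − x_{i+1}·y_i:
  -9, -38, -23, -14  ⇒  2A = -84, A = -42.
Then Σ (x_i + x_{i+1})·c_i = -156, so x̄ = -156 / (6·(-42)) = 13/21.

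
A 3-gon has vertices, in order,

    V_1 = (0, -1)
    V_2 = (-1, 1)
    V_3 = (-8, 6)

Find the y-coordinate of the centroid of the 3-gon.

2

Apply the shoelace (surveyor's) formula. First the cross-terms c_i = x_i·y_{i+1} − x_{i+1}·y_i:
  -1, 2, 8  ⇒  2A = 9, A = 4.5.
Then Σ (y_i + y_{i+1})·c_i = 54, so ȳ = 54 / (6·4.5) = 2.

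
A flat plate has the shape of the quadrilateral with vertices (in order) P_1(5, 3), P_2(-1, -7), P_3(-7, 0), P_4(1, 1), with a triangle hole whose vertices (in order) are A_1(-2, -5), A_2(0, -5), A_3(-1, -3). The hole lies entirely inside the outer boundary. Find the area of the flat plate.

Outer boundary:
Cross-terms: -32, -49, -7, -2  ⇒  Σ = -90
Area = |Σ|/2 = 45.
Hole:
Apply the shoelace (surveyor's) formula: 2A = Σ (x_i·y_{i+1} − x_{i+1}·y_i), indices taken mod 3.
Cross-terms: 10, -5, -1  ⇒  Σ = 4
Area = |Σ|/2 = 2.
Net area = 45 − 2 = 43.

43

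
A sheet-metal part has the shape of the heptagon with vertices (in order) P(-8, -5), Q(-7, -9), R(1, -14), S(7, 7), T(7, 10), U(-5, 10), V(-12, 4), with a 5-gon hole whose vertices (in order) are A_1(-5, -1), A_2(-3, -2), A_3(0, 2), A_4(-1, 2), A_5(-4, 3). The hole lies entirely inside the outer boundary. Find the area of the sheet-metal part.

Outer boundary:
Apply the surveyor's formula: 2A = Σ (x_i·y_{i+1} − x_{i+1}·y_i), indices taken mod 7.
Cross-terms: 37, 107, 105, 21, 120, 100, 92  ⇒  Σ = 582
Area = |Σ|/2 = 291.
Hole:
Apply Gauss's area formula: 2A = Σ (x_i·y_{i+1} − x_{i+1}·y_i), indices taken mod 5.
Σ = (7) + (-6) + (2) + (5) + (19) = 27
Area = |Σ|/2 = 13.5.
Net area = 291 − 13.5 = 277.5.

277.5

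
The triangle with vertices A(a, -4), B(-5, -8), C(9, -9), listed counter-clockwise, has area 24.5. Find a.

The doubled signed area Σ (x_i y_{i+1} − x_{i+1} y_i) is linear in a.
With a=0 it equals 61; the coefficient of a is 1 (from the two edges through A).
So 1·a + 61 = 2·24.5 = 49 ⇒ a = -12.

-12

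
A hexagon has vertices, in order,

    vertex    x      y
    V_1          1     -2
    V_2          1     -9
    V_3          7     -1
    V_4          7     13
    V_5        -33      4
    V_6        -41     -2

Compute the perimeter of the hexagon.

124

|V_1V_2| = √((0)² + (-7)²) = √49 = 7
|V_2V_3| = √((6)² + (8)²) = √100 = 10
|V_3V_4| = √((0)² + (14)²) = √196 = 14
|V_4V_5| = √((-40)² + (-9)²) = √1681 = 41
|V_5V_6| = √((-8)² + (-6)²) = √100 = 10
|V_6V_1| = √((42)² + (0)²) = √1764 = 42
Perimeter = 7 + 10 + 14 + 41 + 10 + 42 = 124.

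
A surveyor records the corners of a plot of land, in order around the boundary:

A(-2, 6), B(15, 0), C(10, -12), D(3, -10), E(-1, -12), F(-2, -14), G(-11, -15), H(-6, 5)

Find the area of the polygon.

Cross-terms: -90, -180, -64, -46, -10, -124, -145, -26  ⇒  Σ = -685
Area = |Σ|/2 = 342.5.

342.5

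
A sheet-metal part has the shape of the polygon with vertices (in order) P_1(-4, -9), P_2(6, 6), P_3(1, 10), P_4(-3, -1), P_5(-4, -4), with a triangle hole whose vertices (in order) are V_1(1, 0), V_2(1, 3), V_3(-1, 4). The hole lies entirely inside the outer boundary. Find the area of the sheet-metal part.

Outer boundary:
Apply the shoelace formula: 2A = Σ (x_i·y_{i+1} − x_{i+1}·y_i), indices taken mod 5.
Cross-terms: 30, 54, 29, 8, 20  ⇒  Σ = 141
Area = |Σ|/2 = 70.5.
Hole:
Cross-terms: 3, 7, -4  ⇒  Σ = 6
Area = |Σ|/2 = 3.
Net area = 70.5 − 3 = 67.5.

67.5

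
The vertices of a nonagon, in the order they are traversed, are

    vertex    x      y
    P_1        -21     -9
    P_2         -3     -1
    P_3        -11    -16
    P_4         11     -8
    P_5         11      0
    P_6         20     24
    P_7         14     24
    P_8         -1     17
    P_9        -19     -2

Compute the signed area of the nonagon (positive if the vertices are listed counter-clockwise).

Apply the surveyor's formula: 2A = Σ (x_i·y_{i+1} − x_{i+1}·y_i), indices taken mod 9.
Cross-terms: -6, 37, 264, 88, 264, 144, 262, 325, 129  ⇒  Σ = 1507
Signed area = Σ/2 = 753.5 (positive ⇒ counter-clockwise traversal).

753.5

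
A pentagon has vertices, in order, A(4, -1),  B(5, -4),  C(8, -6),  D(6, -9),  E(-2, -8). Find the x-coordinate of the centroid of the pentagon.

773/231

Apply the shoelace formula. First the cross-terms c_i = x_i·y_{i+1} − x_{i+1}·y_i:
  -11, 2, -36, -66, 34  ⇒  2A = -77, A = -38.5.
Then Σ (x_i + x_{i+1})·c_i = -773, so x̄ = -773 / (6·(-38.5)) = 773/231.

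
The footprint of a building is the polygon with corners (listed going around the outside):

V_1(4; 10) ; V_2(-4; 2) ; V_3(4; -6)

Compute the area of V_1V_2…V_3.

64

Apply the surveyor's formula: 2A = Σ (x_i·y_{i+1} − x_{i+1}·y_i), indices taken mod 3.
Σ = (48) + (16) + (64) = 128
Area = |Σ|/2 = 64.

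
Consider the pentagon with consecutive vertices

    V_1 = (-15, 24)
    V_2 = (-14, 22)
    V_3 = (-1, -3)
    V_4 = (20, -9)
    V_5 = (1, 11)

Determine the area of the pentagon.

V_1→V_2: (-15)(22) − (-14)(24) = 6
V_2→V_3: (-14)(-3) − (-1)(22) = 64
V_3→V_4: (-1)(-9) − (20)(-3) = 69
V_4→V_5: (20)(11) − (1)(-9) = 229
V_5→V_1: (1)(24) − (-15)(11) = 189
Σ = 557
Area = |Σ|/2 = 278.5.

278.5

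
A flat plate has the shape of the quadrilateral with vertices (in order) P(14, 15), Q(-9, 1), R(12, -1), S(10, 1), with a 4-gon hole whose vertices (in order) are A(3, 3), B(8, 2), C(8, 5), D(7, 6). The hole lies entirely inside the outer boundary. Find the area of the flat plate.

141

Outer boundary:
Apply the shoelace (surveyor's) formula: 2A = Σ (x_i·y_{i+1} − x_{i+1}·y_i), indices taken mod 4.
Cross-terms: 149, -3, 22, 136  ⇒  Σ = 304
Area = |Σ|/2 = 152.
Hole:
Σ = (-18) + (24) + (13) + (3) = 22
Area = |Σ|/2 = 11.
Net area = 152 − 11 = 141.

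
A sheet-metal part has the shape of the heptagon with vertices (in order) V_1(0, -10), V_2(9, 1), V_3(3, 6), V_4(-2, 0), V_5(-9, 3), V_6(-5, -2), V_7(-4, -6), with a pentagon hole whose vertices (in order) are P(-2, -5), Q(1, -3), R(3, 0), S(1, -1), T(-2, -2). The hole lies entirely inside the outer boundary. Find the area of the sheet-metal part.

Outer boundary:
Apply the surveyor's formula: 2A = Σ (x_i·y_{i+1} − x_{i+1}·y_i), indices taken mod 7.
Σ = (90) + (51) + (12) + (-6) + (33) + (22) + (40) = 242
Area = |Σ|/2 = 121.
Hole:
Apply the surveyor's formula: 2A = Σ (x_i·y_{i+1} − x_{i+1}·y_i), indices taken mod 5.
P→Q: (-2)(-3) − (1)(-5) = 11
Q→R: (1)(0) − (3)(-3) = 9
R→S: (3)(-1) − (1)(0) = -3
S→T: (1)(-2) − (-2)(-1) = -4
T→P: (-2)(-5) − (-2)(-2) = 6
Σ = 19
Area = |Σ|/2 = 9.5.
Net area = 121 − 9.5 = 111.5.

111.5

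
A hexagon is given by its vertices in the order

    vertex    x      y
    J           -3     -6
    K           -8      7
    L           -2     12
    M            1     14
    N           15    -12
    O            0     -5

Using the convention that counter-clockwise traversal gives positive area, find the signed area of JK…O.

-251.5

Apply the surveyor's formula: 2A = Σ (x_i·y_{i+1} − x_{i+1}·y_i), indices taken mod 6.
Σ = (-69) + (-82) + (-40) + (-222) + (-75) + (-15) = -503
Signed area = Σ/2 = -251.5 (negative ⇒ clockwise traversal).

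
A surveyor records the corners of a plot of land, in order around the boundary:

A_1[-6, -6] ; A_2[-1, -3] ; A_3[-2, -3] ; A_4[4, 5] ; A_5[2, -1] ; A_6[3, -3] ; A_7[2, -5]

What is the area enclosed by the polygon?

28.5

Cross-terms: 12, -3, 2, -14, -3, -9, -42  ⇒  Σ = -57
Area = |Σ|/2 = 28.5.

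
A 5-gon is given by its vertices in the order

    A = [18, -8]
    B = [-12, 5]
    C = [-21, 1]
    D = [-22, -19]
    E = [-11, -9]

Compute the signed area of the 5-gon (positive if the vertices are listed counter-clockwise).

Apply the shoelace (surveyor's) formula: 2A = Σ (x_i·y_{i+1} − x_{i+1}·y_i), indices taken mod 5.
A→B: (18)(5) − (-12)(-8) = -6
B→C: (-12)(1) − (-21)(5) = 93
C→D: (-21)(-19) − (-22)(1) = 421
D→E: (-22)(-9) − (-11)(-19) = -11
E→A: (-11)(-8) − (18)(-9) = 250
Σ = 747
Signed area = Σ/2 = 373.5 (positive ⇒ counter-clockwise traversal).

373.5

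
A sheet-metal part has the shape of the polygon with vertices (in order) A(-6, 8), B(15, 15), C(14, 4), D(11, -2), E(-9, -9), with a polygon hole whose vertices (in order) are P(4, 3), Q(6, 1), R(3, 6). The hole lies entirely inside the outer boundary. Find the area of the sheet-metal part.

Outer boundary:
Apply the surveyor's formula: 2A = Σ (x_i·y_{i+1} − x_{i+1}·y_i), indices taken mod 5.
Cross-terms: -210, -150, -72, -117, -126  ⇒  Σ = -675
Area = |Σ|/2 = 337.5.
Hole:
Σ = (-14) + (33) + (-15) = 4
Area = |Σ|/2 = 2.
Net area = 337.5 − 2 = 335.5.

335.5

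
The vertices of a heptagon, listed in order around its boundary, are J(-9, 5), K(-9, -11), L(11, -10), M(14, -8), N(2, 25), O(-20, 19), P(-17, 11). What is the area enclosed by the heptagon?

714

Σ = (144) + (211) + (52) + (366) + (538) + (103) + (14) = 1428
Area = |Σ|/2 = 714.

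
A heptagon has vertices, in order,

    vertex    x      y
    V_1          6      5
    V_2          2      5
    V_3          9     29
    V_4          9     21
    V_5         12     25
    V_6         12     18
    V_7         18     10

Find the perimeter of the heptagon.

72

|V_1V_2| = √((-4)² + (0)²) = √16 = 4
|V_2V_3| = √((7)² + (24)²) = √625 = 25
|V_3V_4| = √((0)² + (-8)²) = √64 = 8
|V_4V_5| = √((3)² + (4)²) = √25 = 5
|V_5V_6| = √((0)² + (-7)²) = √49 = 7
|V_6V_7| = √((6)² + (-8)²) = √100 = 10
|V_7V_1| = √((-12)² + (-5)²) = √169 = 13
Perimeter = 4 + 25 + 8 + 5 + 7 + 10 + 13 = 72.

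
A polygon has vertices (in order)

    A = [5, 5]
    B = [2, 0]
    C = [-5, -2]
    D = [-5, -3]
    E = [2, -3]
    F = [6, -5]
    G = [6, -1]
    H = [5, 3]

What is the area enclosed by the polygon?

Apply Gauss's area formula: 2A = Σ (x_i·y_{i+1} − x_{i+1}·y_i), indices taken mod 8.
Σ = (-10) + (-4) + (5) + (21) + (8) + (24) + (23) + (10) = 77
Area = |Σ|/2 = 38.5.

38.5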